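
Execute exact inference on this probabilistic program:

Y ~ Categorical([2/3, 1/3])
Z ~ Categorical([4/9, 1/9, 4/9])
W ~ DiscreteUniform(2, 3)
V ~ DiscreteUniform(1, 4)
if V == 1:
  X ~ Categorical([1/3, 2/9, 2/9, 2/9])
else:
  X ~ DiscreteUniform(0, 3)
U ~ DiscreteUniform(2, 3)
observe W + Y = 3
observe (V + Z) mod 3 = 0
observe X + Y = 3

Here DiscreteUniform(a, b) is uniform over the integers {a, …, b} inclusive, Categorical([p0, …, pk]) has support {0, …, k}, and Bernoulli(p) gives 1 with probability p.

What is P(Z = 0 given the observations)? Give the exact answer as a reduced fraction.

P(Z = 0 | obs) = 36/113

Enumerate traces; 16 have nonzero weight after conditioning:
  (Y=0, Z=0, W=3, V=3, X=3, U=2) weight 1/216
  (Y=0, Z=0, W=3, V=3, X=3, U=3) weight 1/216
  (Y=0, Z=1, W=3, V=2, X=3, U=2) weight 1/864
  (Y=0, Z=1, W=3, V=2, X=3, U=3) weight 1/864
  (Y=0, Z=2, W=3, V=1, X=3, U=2) weight 1/243
  (Y=0, Z=2, W=3, V=1, X=3, U=3) weight 1/243
  (Y=0, Z=2, W=3, V=4, X=3, U=2) weight 1/216
  (Y=0, Z=2, W=3, V=4, X=3, U=3) weight 1/216
  … 8 more
Group by Z:
  weight(Z=0) = 1/72
  weight(Z=1) = 1/288
  weight(Z=2) = 17/648
Total weight = 1/72 + 1/288 + 17/648 = 113/2592
P(Z=0 | obs) = 1/72 / 113/2592 = 36/113
P(Z=1 | obs) = 1/288 / 113/2592 = 9/113
P(Z=2 | obs) = 17/648 / 113/2592 = 68/113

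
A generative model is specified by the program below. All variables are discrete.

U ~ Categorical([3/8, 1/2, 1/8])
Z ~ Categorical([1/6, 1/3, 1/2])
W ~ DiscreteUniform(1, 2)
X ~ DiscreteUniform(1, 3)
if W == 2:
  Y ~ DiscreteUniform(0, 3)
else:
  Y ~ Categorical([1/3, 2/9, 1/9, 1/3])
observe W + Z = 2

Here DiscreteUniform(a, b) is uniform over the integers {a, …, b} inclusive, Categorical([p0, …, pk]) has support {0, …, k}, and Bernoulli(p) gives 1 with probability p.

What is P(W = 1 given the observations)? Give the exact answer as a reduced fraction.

P(W = 1 | obs) = 2/3

Enumerate traces; 72 have nonzero weight after conditioning:
  (U=0, Z=0, W=2, X=1, Y=0) weight 1/384
  (U=0, Z=0, W=2, X=1, Y=1) weight 1/384
  (U=0, Z=0, W=2, X=1, Y=2) weight 1/384
  (U=0, Z=0, W=2, X=1, Y=3) weight 1/384
  (U=0, Z=0, W=2, X=2, Y=0) weight 1/384
  (U=0, Z=0, W=2, X=2, Y=1) weight 1/384
  (U=0, Z=0, W=2, X=2, Y=2) weight 1/384
  (U=0, Z=0, W=2, X=2, Y=3) weight 1/384
  (U=0, Z=1, W=1, X=1, Y=0) weight 1/144
  … 63 more
Group by W:
  weight(W=1) = 1/6
  weight(W=2) = 1/12
Total weight = 1/6 + 1/12 = 1/4
P(W=1 | obs) = 1/6 / 1/4 = 2/3
P(W=2 | obs) = 1/12 / 1/4 = 1/3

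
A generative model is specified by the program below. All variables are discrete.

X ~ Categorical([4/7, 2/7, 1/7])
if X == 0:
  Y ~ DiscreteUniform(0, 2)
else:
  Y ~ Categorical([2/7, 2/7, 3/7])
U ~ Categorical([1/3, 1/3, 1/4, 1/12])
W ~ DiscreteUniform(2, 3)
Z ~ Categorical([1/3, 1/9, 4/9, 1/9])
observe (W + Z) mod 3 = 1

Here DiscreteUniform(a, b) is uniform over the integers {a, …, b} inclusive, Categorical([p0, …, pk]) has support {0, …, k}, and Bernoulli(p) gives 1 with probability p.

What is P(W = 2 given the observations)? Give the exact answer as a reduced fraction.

Enumerate traces; 72 have nonzero weight after conditioning:
  (X=0, Y=0, U=0, W=2, Z=2) weight 8/567
  (X=0, Y=0, U=0, W=3, Z=1) weight 2/567
  (X=0, Y=0, U=1, W=2, Z=2) weight 8/567
  (X=0, Y=0, U=1, W=3, Z=1) weight 2/567
  (X=0, Y=0, U=2, W=2, Z=2) weight 2/189
  (X=0, Y=0, U=2, W=3, Z=1) weight 1/378
  (X=0, Y=0, U=3, W=2, Z=2) weight 2/567
  (X=0, Y=0, U=3, W=3, Z=1) weight 1/1134
  … 64 more
Group by W:
  weight(W=2) = 2/9
  weight(W=3) = 1/18
Total weight = 2/9 + 1/18 = 5/18
P(W=2 | obs) = 2/9 / 5/18 = 4/5
P(W=3 | obs) = 1/18 / 5/18 = 1/5

P(W = 2 | obs) = 4/5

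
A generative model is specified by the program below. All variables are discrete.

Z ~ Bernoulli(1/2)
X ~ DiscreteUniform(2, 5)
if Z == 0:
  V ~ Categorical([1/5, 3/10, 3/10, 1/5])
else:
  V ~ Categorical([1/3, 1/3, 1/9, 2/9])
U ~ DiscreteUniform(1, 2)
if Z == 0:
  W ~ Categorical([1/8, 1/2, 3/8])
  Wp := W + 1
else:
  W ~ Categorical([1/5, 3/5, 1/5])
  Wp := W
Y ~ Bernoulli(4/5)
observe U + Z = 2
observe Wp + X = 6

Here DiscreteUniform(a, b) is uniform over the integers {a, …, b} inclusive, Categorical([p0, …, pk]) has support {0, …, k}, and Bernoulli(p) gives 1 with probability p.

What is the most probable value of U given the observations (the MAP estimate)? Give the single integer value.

Enumerate traces; 40 have nonzero weight after conditioning:
  (Z=0, X=3, V=0, U=2, W=2, Y=0) weight 3/3200
  (Z=0, X=3, V=0, U=2, W=2, Y=1) weight 3/800
  (Z=0, X=3, V=1, U=2, W=2, Y=0) weight 9/6400
  (Z=0, X=3, V=1, U=2, W=2, Y=1) weight 9/1600
  (Z=0, X=3, V=2, U=2, W=2, Y=0) weight 9/6400
  (Z=0, X=3, V=2, U=2, W=2, Y=1) weight 9/1600
  (Z=0, X=3, V=3, U=2, W=2, Y=0) weight 3/3200
  (Z=0, X=3, V=3, U=2, W=2, Y=1) weight 3/800
  (Z=1, X=4, V=0, U=1, W=2, Y=0) weight 1/1200
  … 31 more
Group by U:
  weight(U=1) = 1/20
  weight(U=2) = 1/16
Total weight = 1/20 + 1/16 = 9/80
P(U=1 | obs) = 1/20 / 9/80 = 4/9
P(U=2 | obs) = 1/16 / 9/80 = 5/9
argmax = 2

argmax_v P(U = v | obs) = 2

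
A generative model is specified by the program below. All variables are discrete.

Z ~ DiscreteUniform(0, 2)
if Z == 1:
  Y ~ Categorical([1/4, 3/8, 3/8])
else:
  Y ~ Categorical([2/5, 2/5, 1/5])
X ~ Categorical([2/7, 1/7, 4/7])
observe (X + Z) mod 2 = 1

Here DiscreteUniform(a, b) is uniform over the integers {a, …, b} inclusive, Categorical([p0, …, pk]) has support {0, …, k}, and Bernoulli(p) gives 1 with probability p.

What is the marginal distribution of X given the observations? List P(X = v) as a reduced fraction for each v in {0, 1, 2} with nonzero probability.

Enumerate traces; 12 have nonzero weight after conditioning:
  (Z=0, Y=0, X=1) weight 2/105
  (Z=0, Y=1, X=1) weight 2/105
  (Z=0, Y=2, X=1) weight 1/105
  (Z=1, Y=0, X=0) weight 1/42
  (Z=1, Y=0, X=2) weight 1/21
  (Z=1, Y=1, X=0) weight 1/28
  (Z=1, Y=1, X=2) weight 1/14
  (Z=1, Y=2, X=0) weight 1/28
  … 4 more
Group by X:
  weight(X=0) = 2/21
  weight(X=1) = 2/21
  weight(X=2) = 4/21
Total weight = 2/21 + 2/21 + 4/21 = 8/21
P(X=0 | obs) = 2/21 / 8/21 = 1/4
P(X=1 | obs) = 2/21 / 8/21 = 1/4
P(X=2 | obs) = 4/21 / 8/21 = 1/2

P(X=0) = 1/4, P(X=1) = 1/4, P(X=2) = 1/2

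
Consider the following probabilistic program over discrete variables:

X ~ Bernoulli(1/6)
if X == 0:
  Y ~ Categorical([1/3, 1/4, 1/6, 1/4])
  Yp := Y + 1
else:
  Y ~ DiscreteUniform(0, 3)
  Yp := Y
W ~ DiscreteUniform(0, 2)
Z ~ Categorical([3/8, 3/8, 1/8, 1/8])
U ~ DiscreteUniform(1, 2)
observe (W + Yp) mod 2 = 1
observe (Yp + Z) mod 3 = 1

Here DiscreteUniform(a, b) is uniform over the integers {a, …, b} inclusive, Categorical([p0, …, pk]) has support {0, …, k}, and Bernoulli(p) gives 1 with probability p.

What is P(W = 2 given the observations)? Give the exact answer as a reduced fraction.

Enumerate traces; 34 have nonzero weight after conditioning:
  (X=0, Y=0, W=0, Z=0, U=1) weight 5/288
  (X=0, Y=0, W=0, Z=0, U=2) weight 5/288
  (X=0, Y=0, W=0, Z=3, U=1) weight 5/864
  (X=0, Y=0, W=0, Z=3, U=2) weight 5/864
  (X=0, Y=0, W=2, Z=0, U=1) weight 5/288
  (X=0, Y=0, W=2, Z=0, U=2) weight 5/288
  (X=0, Y=0, W=2, Z=3, U=1) weight 5/864
  (X=0, Y=0, W=2, Z=3, U=2) weight 5/864
  (X=0, Y=1, W=1, Z=2, U=1) weight 5/1152
  … 25 more
Group by W:
  weight(W=0) = 131/1728
  weight(W=1) = 29/576
  weight(W=2) = 131/1728
Total weight = 131/1728 + 29/576 + 131/1728 = 349/1728
P(W=0 | obs) = 131/1728 / 349/1728 = 131/349
P(W=1 | obs) = 29/576 / 349/1728 = 87/349
P(W=2 | obs) = 131/1728 / 349/1728 = 131/349

P(W = 2 | obs) = 131/349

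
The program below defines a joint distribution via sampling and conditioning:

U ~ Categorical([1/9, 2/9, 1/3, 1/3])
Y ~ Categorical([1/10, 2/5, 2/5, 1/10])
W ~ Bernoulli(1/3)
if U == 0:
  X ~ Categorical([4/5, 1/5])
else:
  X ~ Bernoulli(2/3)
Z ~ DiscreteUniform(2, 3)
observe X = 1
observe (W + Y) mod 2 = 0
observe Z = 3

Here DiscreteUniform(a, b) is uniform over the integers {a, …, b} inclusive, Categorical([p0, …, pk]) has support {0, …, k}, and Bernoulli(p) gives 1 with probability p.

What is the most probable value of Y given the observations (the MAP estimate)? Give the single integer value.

argmax_v P(Y = v | obs) = 2

Enumerate traces; 16 have nonzero weight after conditioning:
  (U=0, Y=0, W=0, X=1, Z=3) weight 1/1350
  (U=0, Y=1, W=1, X=1, Z=3) weight 1/675
  (U=0, Y=2, W=0, X=1, Z=3) weight 2/675
  (U=0, Y=3, W=1, X=1, Z=3) weight 1/2700
  (U=1, Y=0, W=0, X=1, Z=3) weight 2/405
  (U=1, Y=1, W=1, X=1, Z=3) weight 4/405
  (U=1, Y=2, W=0, X=1, Z=3) weight 8/405
  (U=1, Y=3, W=1, X=1, Z=3) weight 1/405
  … 8 more
Group by Y:
  weight(Y=0) = 83/4050
  weight(Y=1) = 83/2025
  weight(Y=2) = 166/2025
  weight(Y=3) = 83/8100
Total weight = 83/4050 + 83/2025 + 166/2025 + 83/8100 = 83/540
P(Y=0 | obs) = 83/4050 / 83/540 = 2/15
P(Y=1 | obs) = 83/2025 / 83/540 = 4/15
P(Y=2 | obs) = 166/2025 / 83/540 = 8/15
P(Y=3 | obs) = 83/8100 / 83/540 = 1/15
argmax = 2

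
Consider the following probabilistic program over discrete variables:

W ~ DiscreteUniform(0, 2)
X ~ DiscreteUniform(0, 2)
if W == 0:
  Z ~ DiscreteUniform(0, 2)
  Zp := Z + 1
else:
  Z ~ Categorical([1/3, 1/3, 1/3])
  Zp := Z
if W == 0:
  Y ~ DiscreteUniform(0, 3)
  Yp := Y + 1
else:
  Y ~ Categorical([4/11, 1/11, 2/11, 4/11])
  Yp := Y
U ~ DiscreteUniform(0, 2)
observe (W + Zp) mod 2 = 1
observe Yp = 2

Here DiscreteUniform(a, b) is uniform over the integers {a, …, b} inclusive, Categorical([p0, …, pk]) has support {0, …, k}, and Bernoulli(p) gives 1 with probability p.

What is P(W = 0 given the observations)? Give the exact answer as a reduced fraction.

P(W = 0 | obs) = 11/23

Enumerate traces; 45 have nonzero weight after conditioning:
  (W=0, X=0, Z=0, Y=1, U=0) weight 1/324
  (W=0, X=0, Z=0, Y=1, U=1) weight 1/324
  (W=0, X=0, Z=0, Y=1, U=2) weight 1/324
  (W=0, X=0, Z=2, Y=1, U=0) weight 1/324
  (W=0, X=0, Z=2, Y=1, U=1) weight 1/324
  (W=0, X=0, Z=2, Y=1, U=2) weight 1/324
  (W=0, X=1, Z=0, Y=1, U=0) weight 1/324
  (W=0, X=1, Z=0, Y=1, U=1) weight 1/324
  (W=1, X=0, Z=0, Y=2, U=0) weight 2/891
  (W=2, X=0, Z=1, Y=2, U=0) weight 2/891
  … 35 more
Group by W:
  weight(W=0) = 1/18
  weight(W=1) = 4/99
  weight(W=2) = 2/99
Total weight = 1/18 + 4/99 + 2/99 = 23/198
P(W=0 | obs) = 1/18 / 23/198 = 11/23
P(W=1 | obs) = 4/99 / 23/198 = 8/23
P(W=2 | obs) = 2/99 / 23/198 = 4/23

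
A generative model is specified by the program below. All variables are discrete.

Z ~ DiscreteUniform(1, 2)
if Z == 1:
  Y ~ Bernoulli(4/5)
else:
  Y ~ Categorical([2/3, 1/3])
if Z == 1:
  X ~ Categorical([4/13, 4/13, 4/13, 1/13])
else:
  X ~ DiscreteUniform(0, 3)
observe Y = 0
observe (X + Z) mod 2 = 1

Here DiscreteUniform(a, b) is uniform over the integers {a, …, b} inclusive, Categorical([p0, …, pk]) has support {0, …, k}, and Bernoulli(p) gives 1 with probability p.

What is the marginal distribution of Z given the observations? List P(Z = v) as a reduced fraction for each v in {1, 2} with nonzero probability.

P(Z=1) = 24/89, P(Z=2) = 65/89

Enumerate traces; 4 have nonzero weight after conditioning:
  (Z=1, Y=0, X=0) weight 2/65
  (Z=1, Y=0, X=2) weight 2/65
  (Z=2, Y=0, X=1) weight 1/12
  (Z=2, Y=0, X=3) weight 1/12
Group by Z:
  weight(Z=1) = 4/65
  weight(Z=2) = 1/6
Total weight = 4/65 + 1/6 = 89/390
P(Z=1 | obs) = 4/65 / 89/390 = 24/89
P(Z=2 | obs) = 1/6 / 89/390 = 65/89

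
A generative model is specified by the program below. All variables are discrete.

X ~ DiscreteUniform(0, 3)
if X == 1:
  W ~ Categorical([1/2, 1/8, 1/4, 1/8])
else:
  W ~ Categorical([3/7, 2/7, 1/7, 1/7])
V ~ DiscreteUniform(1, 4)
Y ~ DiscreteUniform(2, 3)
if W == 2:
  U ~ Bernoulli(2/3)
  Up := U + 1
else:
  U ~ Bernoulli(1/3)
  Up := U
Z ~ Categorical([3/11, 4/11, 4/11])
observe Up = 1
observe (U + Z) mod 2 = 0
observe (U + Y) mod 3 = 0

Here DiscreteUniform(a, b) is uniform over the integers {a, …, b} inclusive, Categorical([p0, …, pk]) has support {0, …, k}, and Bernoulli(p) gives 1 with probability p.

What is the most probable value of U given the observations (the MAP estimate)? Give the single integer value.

Enumerate traces; 80 have nonzero weight after conditioning:
  (X=0, W=0, V=1, Y=2, U=1, Z=1) weight 1/616
  (X=0, W=0, V=2, Y=2, U=1, Z=1) weight 1/616
  (X=0, W=0, V=3, Y=2, U=1, Z=1) weight 1/616
  (X=0, W=0, V=4, Y=2, U=1, Z=1) weight 1/616
  (X=0, W=1, V=1, Y=2, U=1, Z=1) weight 1/924
  (X=0, W=1, V=2, Y=2, U=1, Z=1) weight 1/924
  (X=0, W=1, V=3, Y=2, U=1, Z=1) weight 1/924
  (X=0, W=1, V=4, Y=2, U=1, Z=1) weight 1/924
  (X=0, W=2, V=1, Y=3, U=0, Z=0) weight 1/2464
  … 71 more
Group by U:
  weight(U=0) = 19/1056
  weight(U=1) = 31/616
Total weight = 19/1056 + 31/616 = 505/7392
P(U=0 | obs) = 19/1056 / 505/7392 = 133/505
P(U=1 | obs) = 31/616 / 505/7392 = 372/505
argmax = 1

argmax_v P(U = v | obs) = 1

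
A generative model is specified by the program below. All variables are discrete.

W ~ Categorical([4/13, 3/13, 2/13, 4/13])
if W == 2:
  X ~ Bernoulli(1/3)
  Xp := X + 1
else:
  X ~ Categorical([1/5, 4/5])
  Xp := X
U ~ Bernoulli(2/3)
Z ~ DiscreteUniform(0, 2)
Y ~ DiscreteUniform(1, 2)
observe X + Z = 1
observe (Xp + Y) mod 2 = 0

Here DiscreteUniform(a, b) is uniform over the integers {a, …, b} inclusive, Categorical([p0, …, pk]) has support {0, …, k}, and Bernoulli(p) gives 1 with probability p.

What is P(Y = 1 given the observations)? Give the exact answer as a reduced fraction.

Enumerate traces; 16 have nonzero weight after conditioning:
  (W=0, X=0, U=0, Z=1, Y=2) weight 2/585
  (W=0, X=0, U=1, Z=1, Y=2) weight 4/585
  (W=0, X=1, U=0, Z=0, Y=1) weight 8/585
  (W=0, X=1, U=1, Z=0, Y=1) weight 16/585
  (W=1, X=0, U=0, Z=1, Y=2) weight 1/390
  (W=1, X=0, U=1, Z=1, Y=2) weight 1/195
  (W=1, X=1, U=0, Z=0, Y=1) weight 2/195
  (W=1, X=1, U=1, Z=0, Y=1) weight 4/195
  … 8 more
Group by Y:
  weight(Y=1) = 76/585
  weight(Y=2) = 43/1170
Total weight = 76/585 + 43/1170 = 1/6
P(Y=1 | obs) = 76/585 / 1/6 = 152/195
P(Y=2 | obs) = 43/1170 / 1/6 = 43/195

P(Y = 1 | obs) = 152/195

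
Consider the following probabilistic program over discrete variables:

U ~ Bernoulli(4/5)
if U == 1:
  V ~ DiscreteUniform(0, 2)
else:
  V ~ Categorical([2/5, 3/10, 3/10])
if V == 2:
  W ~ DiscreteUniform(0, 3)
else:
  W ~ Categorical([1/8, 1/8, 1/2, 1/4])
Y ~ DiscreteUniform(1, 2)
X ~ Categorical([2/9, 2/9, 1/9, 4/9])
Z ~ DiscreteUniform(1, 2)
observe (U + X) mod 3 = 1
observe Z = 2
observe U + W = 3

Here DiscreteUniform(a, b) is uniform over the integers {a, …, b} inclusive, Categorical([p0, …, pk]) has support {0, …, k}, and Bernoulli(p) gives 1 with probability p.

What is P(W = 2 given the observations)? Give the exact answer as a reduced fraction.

P(W = 2 | obs) = 20/21

Enumerate traces; 18 have nonzero weight after conditioning:
  (U=0, V=0, W=3, Y=1, X=1, Z=2) weight 1/900
  (U=0, V=0, W=3, Y=2, X=1, Z=2) weight 1/900
  (U=0, V=1, W=3, Y=1, X=1, Z=2) weight 1/1200
  (U=0, V=1, W=3, Y=2, X=1, Z=2) weight 1/1200
  (U=0, V=2, W=3, Y=1, X=1, Z=2) weight 1/1200
  (U=0, V=2, W=3, Y=2, X=1, Z=2) weight 1/1200
  (U=1, V=0, W=2, Y=1, X=0, Z=2) weight 1/135
  (U=1, V=0, W=2, Y=1, X=3, Z=2) weight 2/135
  … 10 more
Group by W:
  weight(W=2) = 1/9
  weight(W=3) = 1/180
Total weight = 1/9 + 1/180 = 7/60
P(W=2 | obs) = 1/9 / 7/60 = 20/21
P(W=3 | obs) = 1/180 / 7/60 = 1/21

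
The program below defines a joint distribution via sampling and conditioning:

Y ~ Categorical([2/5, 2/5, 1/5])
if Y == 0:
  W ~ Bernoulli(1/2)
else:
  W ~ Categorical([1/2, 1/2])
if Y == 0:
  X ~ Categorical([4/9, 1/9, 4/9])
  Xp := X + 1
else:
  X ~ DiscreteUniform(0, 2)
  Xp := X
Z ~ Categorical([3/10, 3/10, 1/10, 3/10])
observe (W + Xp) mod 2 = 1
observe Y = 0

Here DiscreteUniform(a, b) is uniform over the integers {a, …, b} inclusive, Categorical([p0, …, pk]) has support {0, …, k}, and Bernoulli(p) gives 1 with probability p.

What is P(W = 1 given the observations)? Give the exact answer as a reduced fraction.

Enumerate traces; 12 have nonzero weight after conditioning:
  (Y=0, W=0, X=0, Z=0) weight 2/75
  (Y=0, W=0, X=0, Z=1) weight 2/75
  (Y=0, W=0, X=0, Z=2) weight 2/225
  (Y=0, W=0, X=0, Z=3) weight 2/75
  (Y=0, W=0, X=2, Z=0) weight 2/75
  (Y=0, W=0, X=2, Z=1) weight 2/75
  (Y=0, W=0, X=2, Z=2) weight 2/225
  (Y=0, W=0, X=2, Z=3) weight 2/75
  (Y=0, W=1, X=1, Z=0) weight 1/150
  … 3 more
Group by W:
  weight(W=0) = 8/45
  weight(W=1) = 1/45
Total weight = 8/45 + 1/45 = 1/5
P(W=0 | obs) = 8/45 / 1/5 = 8/9
P(W=1 | obs) = 1/45 / 1/5 = 1/9

P(W = 1 | obs) = 1/9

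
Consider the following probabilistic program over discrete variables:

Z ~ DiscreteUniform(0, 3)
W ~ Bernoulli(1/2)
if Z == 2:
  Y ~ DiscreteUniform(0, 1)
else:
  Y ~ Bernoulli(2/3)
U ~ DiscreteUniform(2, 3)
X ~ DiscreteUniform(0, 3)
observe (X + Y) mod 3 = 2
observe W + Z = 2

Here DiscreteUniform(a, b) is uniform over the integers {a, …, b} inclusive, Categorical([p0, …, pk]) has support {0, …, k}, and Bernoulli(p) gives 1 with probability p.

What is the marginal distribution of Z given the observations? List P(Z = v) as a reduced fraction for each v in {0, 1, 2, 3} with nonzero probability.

Enumerate traces; 8 have nonzero weight after conditioning:
  (Z=1, W=1, Y=0, U=2, X=2) weight 1/192
  (Z=1, W=1, Y=0, U=3, X=2) weight 1/192
  (Z=1, W=1, Y=1, U=2, X=1) weight 1/96
  (Z=1, W=1, Y=1, U=3, X=1) weight 1/96
  (Z=2, W=0, Y=0, U=2, X=2) weight 1/128
  (Z=2, W=0, Y=0, U=3, X=2) weight 1/128
  (Z=2, W=0, Y=1, U=2, X=1) weight 1/128
  (Z=2, W=0, Y=1, U=3, X=1) weight 1/128
Group by Z:
  weight(Z=1) = 1/32
  weight(Z=2) = 1/32
Total weight = 1/32 + 1/32 = 1/16
P(Z=1 | obs) = 1/32 / 1/16 = 1/2
P(Z=2 | obs) = 1/32 / 1/16 = 1/2

P(Z=1) = 1/2, P(Z=2) = 1/2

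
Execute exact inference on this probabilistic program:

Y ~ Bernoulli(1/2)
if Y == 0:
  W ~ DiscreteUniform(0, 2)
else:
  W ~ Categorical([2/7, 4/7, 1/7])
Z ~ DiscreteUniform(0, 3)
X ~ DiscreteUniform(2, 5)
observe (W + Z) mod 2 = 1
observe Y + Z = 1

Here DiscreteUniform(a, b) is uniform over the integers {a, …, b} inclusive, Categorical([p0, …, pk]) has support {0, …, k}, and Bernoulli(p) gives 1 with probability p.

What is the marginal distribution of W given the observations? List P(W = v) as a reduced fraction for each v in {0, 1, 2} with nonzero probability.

P(W=0) = 7/26, P(W=1) = 6/13, P(W=2) = 7/26

Enumerate traces; 12 have nonzero weight after conditioning:
  (Y=0, W=0, Z=1, X=2) weight 1/96
  (Y=0, W=0, Z=1, X=3) weight 1/96
  (Y=0, W=0, Z=1, X=4) weight 1/96
  (Y=0, W=0, Z=1, X=5) weight 1/96
  (Y=0, W=2, Z=1, X=2) weight 1/96
  (Y=0, W=2, Z=1, X=3) weight 1/96
  (Y=0, W=2, Z=1, X=4) weight 1/96
  (Y=0, W=2, Z=1, X=5) weight 1/96
  (Y=1, W=1, Z=0, X=2) weight 1/56
  … 3 more
Group by W:
  weight(W=0) = 1/24
  weight(W=1) = 1/14
  weight(W=2) = 1/24
Total weight = 1/24 + 1/14 + 1/24 = 13/84
P(W=0 | obs) = 1/24 / 13/84 = 7/26
P(W=1 | obs) = 1/14 / 13/84 = 6/13
P(W=2 | obs) = 1/24 / 13/84 = 7/26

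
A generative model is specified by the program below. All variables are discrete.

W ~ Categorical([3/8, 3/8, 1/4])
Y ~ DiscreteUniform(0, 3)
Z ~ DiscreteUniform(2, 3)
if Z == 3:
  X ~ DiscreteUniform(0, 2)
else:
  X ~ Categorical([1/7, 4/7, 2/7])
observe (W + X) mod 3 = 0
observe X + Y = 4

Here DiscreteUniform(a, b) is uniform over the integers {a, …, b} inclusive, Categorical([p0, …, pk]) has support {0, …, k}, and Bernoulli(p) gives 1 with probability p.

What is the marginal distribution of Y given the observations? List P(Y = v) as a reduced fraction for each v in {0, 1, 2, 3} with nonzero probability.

Enumerate traces; 4 have nonzero weight after conditioning:
  (W=1, Y=2, Z=2, X=2) weight 3/224
  (W=1, Y=2, Z=3, X=2) weight 1/64
  (W=2, Y=3, Z=2, X=1) weight 1/56
  (W=2, Y=3, Z=3, X=1) weight 1/96
Group by Y:
  weight(Y=2) = 13/448
  weight(Y=3) = 19/672
Total weight = 13/448 + 19/672 = 11/192
P(Y=2 | obs) = 13/448 / 11/192 = 39/77
P(Y=3 | obs) = 19/672 / 11/192 = 38/77

P(Y=2) = 39/77, P(Y=3) = 38/77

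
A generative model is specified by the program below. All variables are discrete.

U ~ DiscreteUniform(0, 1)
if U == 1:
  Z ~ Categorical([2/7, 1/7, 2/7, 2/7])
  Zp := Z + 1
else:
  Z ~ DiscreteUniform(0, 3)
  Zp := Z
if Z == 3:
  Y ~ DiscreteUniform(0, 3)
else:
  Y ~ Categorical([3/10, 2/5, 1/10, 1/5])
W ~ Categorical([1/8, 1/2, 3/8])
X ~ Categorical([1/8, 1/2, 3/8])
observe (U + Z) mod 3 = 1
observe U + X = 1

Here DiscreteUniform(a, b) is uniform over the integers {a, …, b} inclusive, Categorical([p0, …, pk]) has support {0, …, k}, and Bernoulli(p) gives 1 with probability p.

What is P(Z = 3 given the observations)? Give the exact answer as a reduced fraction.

P(Z = 3 | obs) = 2/11

Enumerate traces; 36 have nonzero weight after conditioning:
  (U=0, Z=1, Y=0, W=0, X=1) weight 3/1280
  (U=0, Z=1, Y=0, W=1, X=1) weight 3/320
  (U=0, Z=1, Y=0, W=2, X=1) weight 9/1280
  (U=0, Z=1, Y=1, W=0, X=1) weight 1/320
  (U=0, Z=1, Y=1, W=1, X=1) weight 1/80
  (U=0, Z=1, Y=1, W=2, X=1) weight 3/320
  (U=0, Z=1, Y=2, W=0, X=1) weight 1/1280
  (U=0, Z=1, Y=2, W=1, X=1) weight 1/320
  (U=1, Z=0, Y=0, W=0, X=0) weight 3/4480
  (U=1, Z=3, Y=0, W=0, X=0) weight 1/1792
  … 26 more
Group by Z:
  weight(Z=0) = 1/56
  weight(Z=1) = 1/16
  weight(Z=3) = 1/56
Total weight = 1/56 + 1/16 + 1/56 = 11/112
P(Z=0 | obs) = 1/56 / 11/112 = 2/11
P(Z=1 | obs) = 1/16 / 11/112 = 7/11
P(Z=3 | obs) = 1/56 / 11/112 = 2/11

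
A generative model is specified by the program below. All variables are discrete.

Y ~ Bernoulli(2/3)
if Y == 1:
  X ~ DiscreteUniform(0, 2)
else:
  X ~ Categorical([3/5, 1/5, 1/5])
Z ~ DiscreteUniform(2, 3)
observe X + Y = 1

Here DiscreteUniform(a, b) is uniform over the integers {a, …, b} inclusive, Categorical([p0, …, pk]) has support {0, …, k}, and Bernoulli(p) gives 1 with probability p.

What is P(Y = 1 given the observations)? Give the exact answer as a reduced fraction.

Enumerate traces; 4 have nonzero weight after conditioning:
  (Y=0, X=1, Z=2) weight 1/30
  (Y=0, X=1, Z=3) weight 1/30
  (Y=1, X=0, Z=2) weight 1/9
  (Y=1, X=0, Z=3) weight 1/9
Group by Y:
  weight(Y=0) = 1/15
  weight(Y=1) = 2/9
Total weight = 1/15 + 2/9 = 13/45
P(Y=0 | obs) = 1/15 / 13/45 = 3/13
P(Y=1 | obs) = 2/9 / 13/45 = 10/13

P(Y = 1 | obs) = 10/13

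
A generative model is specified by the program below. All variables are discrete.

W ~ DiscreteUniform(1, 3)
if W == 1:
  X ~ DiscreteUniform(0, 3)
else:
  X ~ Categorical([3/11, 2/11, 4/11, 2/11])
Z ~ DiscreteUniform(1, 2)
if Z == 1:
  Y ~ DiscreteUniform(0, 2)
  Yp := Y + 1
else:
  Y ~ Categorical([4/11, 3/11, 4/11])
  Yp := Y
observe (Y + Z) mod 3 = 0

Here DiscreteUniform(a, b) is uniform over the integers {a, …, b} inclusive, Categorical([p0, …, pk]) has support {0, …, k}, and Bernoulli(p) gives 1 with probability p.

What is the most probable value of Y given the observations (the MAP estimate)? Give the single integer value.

Enumerate traces; 24 have nonzero weight after conditioning:
  (W=1, X=0, Z=1, Y=2) weight 1/72
  (W=1, X=0, Z=2, Y=1) weight 1/88
  (W=1, X=1, Z=1, Y=2) weight 1/72
  (W=1, X=1, Z=2, Y=1) weight 1/88
  (W=1, X=2, Z=1, Y=2) weight 1/72
  (W=1, X=2, Z=2, Y=1) weight 1/88
  (W=1, X=3, Z=1, Y=2) weight 1/72
  (W=1, X=3, Z=2, Y=1) weight 1/88
  … 16 more
Group by Y:
  weight(Y=1) = 3/22
  weight(Y=2) = 1/6
Total weight = 3/22 + 1/6 = 10/33
P(Y=1 | obs) = 3/22 / 10/33 = 9/20
P(Y=2 | obs) = 1/6 / 10/33 = 11/20
argmax = 2

argmax_v P(Y = v | obs) = 2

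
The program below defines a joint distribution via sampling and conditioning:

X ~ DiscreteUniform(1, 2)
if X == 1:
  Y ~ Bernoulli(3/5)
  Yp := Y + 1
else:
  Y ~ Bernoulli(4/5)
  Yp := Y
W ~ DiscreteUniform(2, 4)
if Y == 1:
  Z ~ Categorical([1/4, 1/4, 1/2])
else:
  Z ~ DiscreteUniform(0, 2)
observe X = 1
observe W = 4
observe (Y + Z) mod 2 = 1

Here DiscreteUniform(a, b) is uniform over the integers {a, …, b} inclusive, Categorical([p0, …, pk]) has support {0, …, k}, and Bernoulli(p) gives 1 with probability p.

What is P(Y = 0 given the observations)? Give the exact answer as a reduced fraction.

Enumerate traces; 3 have nonzero weight after conditioning:
  (X=1, Y=0, W=4, Z=1) weight 1/45
  (X=1, Y=1, W=4, Z=0) weight 1/40
  (X=1, Y=1, W=4, Z=2) weight 1/20
Group by Y:
  weight(Y=0) = 1/45
  weight(Y=1) = 3/40
Total weight = 1/45 + 3/40 = 7/72
P(Y=0 | obs) = 1/45 / 7/72 = 8/35
P(Y=1 | obs) = 3/40 / 7/72 = 27/35

P(Y = 0 | obs) = 8/35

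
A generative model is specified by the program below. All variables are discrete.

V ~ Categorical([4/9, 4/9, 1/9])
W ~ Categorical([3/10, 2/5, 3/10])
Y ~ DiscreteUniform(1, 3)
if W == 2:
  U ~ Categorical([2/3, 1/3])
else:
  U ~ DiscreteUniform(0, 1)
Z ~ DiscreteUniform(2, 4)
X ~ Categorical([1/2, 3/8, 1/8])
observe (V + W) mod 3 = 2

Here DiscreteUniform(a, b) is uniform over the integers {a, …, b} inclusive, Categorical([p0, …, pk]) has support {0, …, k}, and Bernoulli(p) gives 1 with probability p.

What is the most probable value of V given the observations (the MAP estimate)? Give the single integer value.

Enumerate traces; 162 have nonzero weight after conditioning:
  (V=0, W=2, Y=1, U=0, Z=2, X=0) weight 2/405
  (V=0, W=2, Y=1, U=0, Z=2, X=1) weight 1/270
  (V=0, W=2, Y=1, U=0, Z=2, X=2) weight 1/810
  (V=0, W=2, Y=1, U=0, Z=3, X=0) weight 2/405
  (V=0, W=2, Y=1, U=0, Z=3, X=1) weight 1/270
  (V=0, W=2, Y=1, U=0, Z=3, X=2) weight 1/810
  (V=0, W=2, Y=1, U=0, Z=4, X=0) weight 2/405
  (V=0, W=2, Y=1, U=0, Z=4, X=1) weight 1/270
  (V=1, W=1, Y=1, U=0, Z=2, X=0) weight 2/405
  (V=2, W=0, Y=1, U=0, Z=2, X=0) weight 1/1080
  … 152 more
Group by V:
  weight(V=0) = 2/15
  weight(V=1) = 8/45
  weight(V=2) = 1/30
Total weight = 2/15 + 8/45 + 1/30 = 31/90
P(V=0 | obs) = 2/15 / 31/90 = 12/31
P(V=1 | obs) = 8/45 / 31/90 = 16/31
P(V=2 | obs) = 1/30 / 31/90 = 3/31
argmax = 1

argmax_v P(V = v | obs) = 1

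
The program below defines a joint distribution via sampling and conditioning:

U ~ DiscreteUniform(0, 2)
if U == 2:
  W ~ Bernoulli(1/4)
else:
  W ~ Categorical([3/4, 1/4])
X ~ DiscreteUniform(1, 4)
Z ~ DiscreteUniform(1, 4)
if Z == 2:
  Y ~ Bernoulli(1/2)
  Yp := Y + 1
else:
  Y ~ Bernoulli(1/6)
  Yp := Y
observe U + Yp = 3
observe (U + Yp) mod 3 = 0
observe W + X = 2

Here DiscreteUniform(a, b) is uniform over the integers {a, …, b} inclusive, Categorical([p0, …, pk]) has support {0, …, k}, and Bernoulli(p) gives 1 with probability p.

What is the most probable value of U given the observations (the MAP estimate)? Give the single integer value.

argmax_v P(U = v | obs) = 2

Enumerate traces; 10 have nonzero weight after conditioning:
  (U=1, W=0, X=2, Z=2, Y=1) weight 1/128
  (U=1, W=1, X=1, Z=2, Y=1) weight 1/384
  (U=2, W=0, X=2, Z=1, Y=1) weight 1/384
  (U=2, W=0, X=2, Z=2, Y=0) weight 1/128
  (U=2, W=0, X=2, Z=3, Y=1) weight 1/384
  (U=2, W=0, X=2, Z=4, Y=1) weight 1/384
  (U=2, W=1, X=1, Z=1, Y=1) weight 1/1152
  (U=2, W=1, X=1, Z=2, Y=0) weight 1/384
  … 2 more
Group by U:
  weight(U=1) = 1/96
  weight(U=2) = 1/48
Total weight = 1/96 + 1/48 = 1/32
P(U=1 | obs) = 1/96 / 1/32 = 1/3
P(U=2 | obs) = 1/48 / 1/32 = 2/3
argmax = 2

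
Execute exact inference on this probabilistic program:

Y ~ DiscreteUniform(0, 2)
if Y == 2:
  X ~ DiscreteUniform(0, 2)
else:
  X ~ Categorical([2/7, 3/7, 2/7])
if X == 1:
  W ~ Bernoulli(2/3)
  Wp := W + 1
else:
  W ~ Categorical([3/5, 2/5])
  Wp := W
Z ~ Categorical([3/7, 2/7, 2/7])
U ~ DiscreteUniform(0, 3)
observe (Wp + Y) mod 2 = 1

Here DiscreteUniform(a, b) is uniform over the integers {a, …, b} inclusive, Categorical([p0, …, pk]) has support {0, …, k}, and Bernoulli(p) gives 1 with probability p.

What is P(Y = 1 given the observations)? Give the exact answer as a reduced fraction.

P(Y = 1 | obs) = 99/217

Enumerate traces; 108 have nonzero weight after conditioning:
  (Y=0, X=0, W=1, Z=0, U=0) weight 1/245
  (Y=0, X=0, W=1, Z=0, U=1) weight 1/245
  (Y=0, X=0, W=1, Z=0, U=2) weight 1/245
  (Y=0, X=0, W=1, Z=0, U=3) weight 1/245
  (Y=0, X=0, W=1, Z=1, U=0) weight 2/735
  (Y=0, X=0, W=1, Z=1, U=1) weight 2/735
  (Y=0, X=0, W=1, Z=1, U=2) weight 2/735
  (Y=0, X=0, W=1, Z=1, U=3) weight 2/735
  (Y=1, X=0, W=0, Z=0, U=0) weight 3/490
  (Y=2, X=0, W=1, Z=0, U=0) weight 1/210
  … 98 more
Group by Y:
  weight(Y=0) = 13/105
  weight(Y=1) = 22/105
  weight(Y=2) = 17/135
Total weight = 13/105 + 22/105 + 17/135 = 62/135
P(Y=0 | obs) = 13/105 / 62/135 = 117/434
P(Y=1 | obs) = 22/105 / 62/135 = 99/217
P(Y=2 | obs) = 17/135 / 62/135 = 17/62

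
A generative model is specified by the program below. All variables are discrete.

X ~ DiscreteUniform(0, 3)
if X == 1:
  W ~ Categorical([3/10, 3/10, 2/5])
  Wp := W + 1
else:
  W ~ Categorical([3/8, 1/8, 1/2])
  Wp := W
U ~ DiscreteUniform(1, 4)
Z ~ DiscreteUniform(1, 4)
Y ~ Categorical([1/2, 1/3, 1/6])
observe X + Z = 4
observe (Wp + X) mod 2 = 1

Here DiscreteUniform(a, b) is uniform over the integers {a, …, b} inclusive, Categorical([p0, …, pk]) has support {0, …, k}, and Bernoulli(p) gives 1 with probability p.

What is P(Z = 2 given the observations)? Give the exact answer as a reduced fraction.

P(Z = 2 | obs) = 5/57

Enumerate traces; 60 have nonzero weight after conditioning:
  (X=0, W=1, U=1, Z=4, Y=0) weight 1/1024
  (X=0, W=1, U=1, Z=4, Y=1) weight 1/1536
  (X=0, W=1, U=1, Z=4, Y=2) weight 1/3072
  (X=0, W=1, U=2, Z=4, Y=0) weight 1/1024
  (X=0, W=1, U=2, Z=4, Y=1) weight 1/1536
  (X=0, W=1, U=2, Z=4, Y=2) weight 1/3072
  (X=0, W=1, U=3, Z=4, Y=0) weight 1/1024
  (X=0, W=1, U=3, Z=4, Y=1) weight 1/1536
  (X=1, W=1, U=1, Z=3, Y=0) weight 3/1280
  (X=2, W=1, U=1, Z=2, Y=0) weight 1/1024
  … 50 more
Group by Z:
  weight(Z=1) = 7/128
  weight(Z=2) = 1/128
  weight(Z=3) = 3/160
  weight(Z=4) = 1/128
Total weight = 7/128 + 1/128 + 3/160 + 1/128 = 57/640
P(Z=1 | obs) = 7/128 / 57/640 = 35/57
P(Z=2 | obs) = 1/128 / 57/640 = 5/57
P(Z=3 | obs) = 3/160 / 57/640 = 4/19
P(Z=4 | obs) = 1/128 / 57/640 = 5/57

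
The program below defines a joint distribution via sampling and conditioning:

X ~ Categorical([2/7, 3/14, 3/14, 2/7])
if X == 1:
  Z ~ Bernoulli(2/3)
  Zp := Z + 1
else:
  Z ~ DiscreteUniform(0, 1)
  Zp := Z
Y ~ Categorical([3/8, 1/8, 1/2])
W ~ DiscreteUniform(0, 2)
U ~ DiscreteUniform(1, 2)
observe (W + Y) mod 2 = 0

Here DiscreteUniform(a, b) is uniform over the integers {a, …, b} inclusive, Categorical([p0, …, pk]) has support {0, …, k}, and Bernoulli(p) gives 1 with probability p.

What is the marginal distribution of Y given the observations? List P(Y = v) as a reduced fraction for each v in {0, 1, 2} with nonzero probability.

Enumerate traces; 80 have nonzero weight after conditioning:
  (X=0, Z=0, Y=0, W=0, U=1) weight 1/112
  (X=0, Z=0, Y=0, W=0, U=2) weight 1/112
  (X=0, Z=0, Y=0, W=2, U=1) weight 1/112
  (X=0, Z=0, Y=0, W=2, U=2) weight 1/112
  (X=0, Z=0, Y=1, W=1, U=1) weight 1/336
  (X=0, Z=0, Y=1, W=1, U=2) weight 1/336
  (X=0, Z=0, Y=2, W=0, U=1) weight 1/84
  (X=0, Z=0, Y=2, W=0, U=2) weight 1/84
  … 72 more
Group by Y:
  weight(Y=0) = 1/4
  weight(Y=1) = 1/24
  weight(Y=2) = 1/3
Total weight = 1/4 + 1/24 + 1/3 = 5/8
P(Y=0 | obs) = 1/4 / 5/8 = 2/5
P(Y=1 | obs) = 1/24 / 5/8 = 1/15
P(Y=2 | obs) = 1/3 / 5/8 = 8/15

P(Y=0) = 2/5, P(Y=1) = 1/15, P(Y=2) = 8/15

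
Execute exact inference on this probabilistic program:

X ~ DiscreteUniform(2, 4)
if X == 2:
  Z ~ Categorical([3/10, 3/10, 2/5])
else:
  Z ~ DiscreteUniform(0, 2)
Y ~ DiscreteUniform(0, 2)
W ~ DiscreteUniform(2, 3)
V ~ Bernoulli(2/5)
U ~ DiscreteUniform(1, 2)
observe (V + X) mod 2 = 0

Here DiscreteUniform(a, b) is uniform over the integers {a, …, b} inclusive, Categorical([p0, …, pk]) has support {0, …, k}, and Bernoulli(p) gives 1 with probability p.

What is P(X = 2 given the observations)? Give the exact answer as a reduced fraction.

Enumerate traces; 108 have nonzero weight after conditioning:
  (X=2, Z=0, Y=0, W=2, V=0, U=1) weight 1/200
  (X=2, Z=0, Y=0, W=2, V=0, U=2) weight 1/200
  (X=2, Z=0, Y=0, W=3, V=0, U=1) weight 1/200
  (X=2, Z=0, Y=0, W=3, V=0, U=2) weight 1/200
  (X=2, Z=0, Y=1, W=2, V=0, U=1) weight 1/200
  (X=2, Z=0, Y=1, W=2, V=0, U=2) weight 1/200
  (X=2, Z=0, Y=1, W=3, V=0, U=1) weight 1/200
  (X=2, Z=0, Y=1, W=3, V=0, U=2) weight 1/200
  (X=3, Z=0, Y=0, W=2, V=1, U=1) weight 1/270
  (X=4, Z=0, Y=0, W=2, V=0, U=1) weight 1/180
  … 98 more
Group by X:
  weight(X=2) = 1/5
  weight(X=3) = 2/15
  weight(X=4) = 1/5
Total weight = 1/5 + 2/15 + 1/5 = 8/15
P(X=2 | obs) = 1/5 / 8/15 = 3/8
P(X=3 | obs) = 2/15 / 8/15 = 1/4
P(X=4 | obs) = 1/5 / 8/15 = 3/8

P(X = 2 | obs) = 3/8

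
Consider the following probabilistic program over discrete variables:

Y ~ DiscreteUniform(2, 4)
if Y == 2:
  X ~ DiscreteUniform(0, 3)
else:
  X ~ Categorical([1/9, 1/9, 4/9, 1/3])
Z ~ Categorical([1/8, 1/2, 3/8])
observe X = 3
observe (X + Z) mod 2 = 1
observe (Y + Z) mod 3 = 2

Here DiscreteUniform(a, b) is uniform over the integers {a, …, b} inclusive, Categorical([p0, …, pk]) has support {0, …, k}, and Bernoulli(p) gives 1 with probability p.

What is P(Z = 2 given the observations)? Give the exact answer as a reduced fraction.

P(Z = 2 | obs) = 4/5

Enumerate traces; 2 have nonzero weight after conditioning:
  (Y=2, X=3, Z=0) weight 1/96
  (Y=3, X=3, Z=2) weight 1/24
Group by Z:
  weight(Z=0) = 1/96
  weight(Z=2) = 1/24
Total weight = 1/96 + 1/24 = 5/96
P(Z=0 | obs) = 1/96 / 5/96 = 1/5
P(Z=2 | obs) = 1/24 / 5/96 = 4/5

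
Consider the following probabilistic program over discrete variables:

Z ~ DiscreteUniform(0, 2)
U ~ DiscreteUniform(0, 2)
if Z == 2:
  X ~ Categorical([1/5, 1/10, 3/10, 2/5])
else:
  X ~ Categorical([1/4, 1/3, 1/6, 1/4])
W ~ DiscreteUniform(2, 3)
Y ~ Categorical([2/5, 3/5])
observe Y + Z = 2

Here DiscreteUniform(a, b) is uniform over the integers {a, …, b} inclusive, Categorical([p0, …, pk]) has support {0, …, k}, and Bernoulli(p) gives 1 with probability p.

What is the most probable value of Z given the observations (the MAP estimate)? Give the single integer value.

Enumerate traces; 48 have nonzero weight after conditioning:
  (Z=1, U=0, X=0, W=2, Y=1) weight 1/120
  (Z=1, U=0, X=0, W=3, Y=1) weight 1/120
  (Z=1, U=0, X=1, W=2, Y=1) weight 1/90
  (Z=1, U=0, X=1, W=3, Y=1) weight 1/90
  (Z=1, U=0, X=2, W=2, Y=1) weight 1/180
  (Z=1, U=0, X=2, W=3, Y=1) weight 1/180
  (Z=1, U=0, X=3, W=2, Y=1) weight 1/120
  (Z=1, U=0, X=3, W=3, Y=1) weight 1/120
  (Z=2, U=0, X=0, W=2, Y=0) weight 1/225
  … 39 more
Group by Z:
  weight(Z=1) = 1/5
  weight(Z=2) = 2/15
Total weight = 1/5 + 2/15 = 1/3
P(Z=1 | obs) = 1/5 / 1/3 = 3/5
P(Z=2 | obs) = 2/15 / 1/3 = 2/5
argmax = 1

argmax_v P(Z = v | obs) = 1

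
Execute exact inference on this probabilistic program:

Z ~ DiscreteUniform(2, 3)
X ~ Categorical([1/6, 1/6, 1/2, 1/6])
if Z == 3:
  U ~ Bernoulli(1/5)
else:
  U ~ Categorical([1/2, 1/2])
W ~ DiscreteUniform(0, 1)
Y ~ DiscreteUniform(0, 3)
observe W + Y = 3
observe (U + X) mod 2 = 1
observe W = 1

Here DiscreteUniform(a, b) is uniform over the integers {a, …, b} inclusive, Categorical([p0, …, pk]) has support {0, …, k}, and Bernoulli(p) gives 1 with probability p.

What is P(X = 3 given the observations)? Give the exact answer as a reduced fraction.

Enumerate traces; 8 have nonzero weight after conditioning:
  (Z=2, X=0, U=1, W=1, Y=2) weight 1/192
  (Z=2, X=1, U=0, W=1, Y=2) weight 1/192
  (Z=2, X=2, U=1, W=1, Y=2) weight 1/64
  (Z=2, X=3, U=0, W=1, Y=2) weight 1/192
  (Z=3, X=0, U=1, W=1, Y=2) weight 1/480
  (Z=3, X=1, U=0, W=1, Y=2) weight 1/120
  (Z=3, X=2, U=1, W=1, Y=2) weight 1/160
  (Z=3, X=3, U=0, W=1, Y=2) weight 1/120
Group by X:
  weight(X=0) = 7/960
  weight(X=1) = 13/960
  weight(X=2) = 7/320
  weight(X=3) = 13/960
Total weight = 7/960 + 13/960 + 7/320 + 13/960 = 9/160
P(X=0 | obs) = 7/960 / 9/160 = 7/54
P(X=1 | obs) = 13/960 / 9/160 = 13/54
P(X=2 | obs) = 7/320 / 9/160 = 7/18
P(X=3 | obs) = 13/960 / 9/160 = 13/54

P(X = 3 | obs) = 13/54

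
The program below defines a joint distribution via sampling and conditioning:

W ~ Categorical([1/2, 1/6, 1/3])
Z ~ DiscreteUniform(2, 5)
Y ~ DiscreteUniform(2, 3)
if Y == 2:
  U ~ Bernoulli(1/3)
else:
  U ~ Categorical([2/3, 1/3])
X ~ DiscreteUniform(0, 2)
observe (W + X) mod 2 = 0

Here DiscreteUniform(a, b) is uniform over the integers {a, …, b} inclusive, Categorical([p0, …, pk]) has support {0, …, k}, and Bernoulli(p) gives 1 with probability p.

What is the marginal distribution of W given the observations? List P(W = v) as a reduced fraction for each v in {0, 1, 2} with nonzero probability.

Enumerate traces; 80 have nonzero weight after conditioning:
  (W=0, Z=2, Y=2, U=0, X=0) weight 1/72
  (W=0, Z=2, Y=2, U=0, X=2) weight 1/72
  (W=0, Z=2, Y=2, U=1, X=0) weight 1/144
  (W=0, Z=2, Y=2, U=1, X=2) weight 1/144
  (W=0, Z=2, Y=3, U=0, X=0) weight 1/72
  (W=0, Z=2, Y=3, U=0, X=2) weight 1/72
  (W=0, Z=2, Y=3, U=1, X=0) weight 1/144
  (W=0, Z=2, Y=3, U=1, X=2) weight 1/144
  (W=1, Z=2, Y=2, U=0, X=1) weight 1/216
  (W=2, Z=2, Y=2, U=0, X=0) weight 1/108
  … 70 more
Group by W:
  weight(W=0) = 1/3
  weight(W=1) = 1/18
  weight(W=2) = 2/9
Total weight = 1/3 + 1/18 + 2/9 = 11/18
P(W=0 | obs) = 1/3 / 11/18 = 6/11
P(W=1 | obs) = 1/18 / 11/18 = 1/11
P(W=2 | obs) = 2/9 / 11/18 = 4/11

P(W=0) = 6/11, P(W=1) = 1/11, P(W=2) = 4/11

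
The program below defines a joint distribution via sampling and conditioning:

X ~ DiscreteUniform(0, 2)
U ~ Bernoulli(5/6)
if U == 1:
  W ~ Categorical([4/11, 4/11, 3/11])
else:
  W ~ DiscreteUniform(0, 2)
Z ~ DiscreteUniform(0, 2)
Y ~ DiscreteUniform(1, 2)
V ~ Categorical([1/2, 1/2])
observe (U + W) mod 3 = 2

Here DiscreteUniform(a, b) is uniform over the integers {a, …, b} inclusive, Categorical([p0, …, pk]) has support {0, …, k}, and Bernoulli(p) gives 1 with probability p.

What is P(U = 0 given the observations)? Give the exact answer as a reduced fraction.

P(U = 0 | obs) = 11/71

Enumerate traces; 72 have nonzero weight after conditioning:
  (X=0, U=0, W=2, Z=0, Y=1, V=0) weight 1/648
  (X=0, U=0, W=2, Z=0, Y=1, V=1) weight 1/648
  (X=0, U=0, W=2, Z=0, Y=2, V=0) weight 1/648
  (X=0, U=0, W=2, Z=0, Y=2, V=1) weight 1/648
  (X=0, U=0, W=2, Z=1, Y=1, V=0) weight 1/648
  (X=0, U=0, W=2, Z=1, Y=1, V=1) weight 1/648
  (X=0, U=0, W=2, Z=1, Y=2, V=0) weight 1/648
  (X=0, U=0, W=2, Z=1, Y=2, V=1) weight 1/648
  (X=0, U=1, W=1, Z=0, Y=1, V=0) weight 5/594
  … 63 more
Group by U:
  weight(U=0) = 1/18
  weight(U=1) = 10/33
Total weight = 1/18 + 10/33 = 71/198
P(U=0 | obs) = 1/18 / 71/198 = 11/71
P(U=1 | obs) = 10/33 / 71/198 = 60/71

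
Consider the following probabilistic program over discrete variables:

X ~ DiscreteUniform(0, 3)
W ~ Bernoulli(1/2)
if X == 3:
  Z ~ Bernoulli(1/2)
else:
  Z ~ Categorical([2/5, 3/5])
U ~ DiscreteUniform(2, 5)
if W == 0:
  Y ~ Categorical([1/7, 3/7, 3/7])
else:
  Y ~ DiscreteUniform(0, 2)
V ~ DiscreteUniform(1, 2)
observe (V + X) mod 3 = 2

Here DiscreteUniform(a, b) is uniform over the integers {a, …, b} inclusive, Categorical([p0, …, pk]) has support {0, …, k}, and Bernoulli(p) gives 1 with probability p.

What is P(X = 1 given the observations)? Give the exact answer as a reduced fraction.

P(X = 1 | obs) = 1/3

Enumerate traces; 144 have nonzero weight after conditioning:
  (X=0, W=0, Z=0, U=2, Y=0, V=2) weight 1/1120
  (X=0, W=0, Z=0, U=2, Y=1, V=2) weight 3/1120
  (X=0, W=0, Z=0, U=2, Y=2, V=2) weight 3/1120
  (X=0, W=0, Z=0, U=3, Y=0, V=2) weight 1/1120
  (X=0, W=0, Z=0, U=3, Y=1, V=2) weight 3/1120
  (X=0, W=0, Z=0, U=3, Y=2, V=2) weight 3/1120
  (X=0, W=0, Z=0, U=4, Y=0, V=2) weight 1/1120
  (X=0, W=0, Z=0, U=4, Y=1, V=2) weight 3/1120
  (X=1, W=0, Z=0, U=2, Y=0, V=1) weight 1/1120
  (X=3, W=0, Z=0, U=2, Y=0, V=2) weight 1/896
  … 134 more
Group by X:
  weight(X=0) = 1/8
  weight(X=1) = 1/8
  weight(X=3) = 1/8
Total weight = 1/8 + 1/8 + 1/8 = 3/8
P(X=0 | obs) = 1/8 / 3/8 = 1/3
P(X=1 | obs) = 1/8 / 3/8 = 1/3
P(X=3 | obs) = 1/8 / 3/8 = 1/3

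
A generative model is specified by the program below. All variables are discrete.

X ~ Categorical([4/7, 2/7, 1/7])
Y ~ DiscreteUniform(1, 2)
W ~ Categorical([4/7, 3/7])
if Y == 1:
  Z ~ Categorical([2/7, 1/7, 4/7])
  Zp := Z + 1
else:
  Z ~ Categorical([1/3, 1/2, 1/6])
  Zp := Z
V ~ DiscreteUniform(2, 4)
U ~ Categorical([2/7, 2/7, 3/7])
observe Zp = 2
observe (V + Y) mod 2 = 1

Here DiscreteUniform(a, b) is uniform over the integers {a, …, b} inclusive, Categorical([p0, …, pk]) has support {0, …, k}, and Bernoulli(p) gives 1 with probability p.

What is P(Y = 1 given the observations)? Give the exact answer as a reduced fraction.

Enumerate traces; 54 have nonzero weight after conditioning:
  (X=0, Y=1, W=0, Z=1, V=2, U=0) weight 16/7203
  (X=0, Y=1, W=0, Z=1, V=2, U=1) weight 16/7203
  (X=0, Y=1, W=0, Z=1, V=2, U=2) weight 8/2401
  (X=0, Y=1, W=0, Z=1, V=4, U=0) weight 16/7203
  (X=0, Y=1, W=0, Z=1, V=4, U=1) weight 16/7203
  (X=0, Y=1, W=0, Z=1, V=4, U=2) weight 8/2401
  (X=0, Y=1, W=1, Z=1, V=2, U=0) weight 4/2401
  (X=0, Y=1, W=1, Z=1, V=2, U=1) weight 4/2401
  (X=0, Y=2, W=0, Z=2, V=3, U=0) weight 8/3087
  … 45 more
Group by Y:
  weight(Y=1) = 1/21
  weight(Y=2) = 1/36
Total weight = 1/21 + 1/36 = 19/252
P(Y=1 | obs) = 1/21 / 19/252 = 12/19
P(Y=2 | obs) = 1/36 / 19/252 = 7/19

P(Y = 1 | obs) = 12/19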